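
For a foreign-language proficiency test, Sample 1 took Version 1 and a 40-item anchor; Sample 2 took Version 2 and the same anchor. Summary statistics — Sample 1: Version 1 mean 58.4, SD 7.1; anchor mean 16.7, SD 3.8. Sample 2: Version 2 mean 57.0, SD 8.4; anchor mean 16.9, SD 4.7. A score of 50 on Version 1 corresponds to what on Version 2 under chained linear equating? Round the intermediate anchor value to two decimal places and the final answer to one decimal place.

48.6

Version 1 → anchor (Sample 1): v = (3.8/7.1)(50 − 58.4) + 16.7 = 12.20
anchor → Version 2 (Sample 2): y = (8.4/4.7)(12.20 − 16.9) + 57.0 = 48.6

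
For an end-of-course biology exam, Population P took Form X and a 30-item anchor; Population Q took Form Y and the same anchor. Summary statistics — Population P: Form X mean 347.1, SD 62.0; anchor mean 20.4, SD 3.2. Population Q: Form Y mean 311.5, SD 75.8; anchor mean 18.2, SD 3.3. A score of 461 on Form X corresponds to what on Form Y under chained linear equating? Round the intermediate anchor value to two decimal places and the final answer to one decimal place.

497.1

Form X → anchor (Population P): v = (3.2/62.0)(461 − 347.1) + 20.4 = 26.28
anchor → Form Y (Population Q): y = (75.8/3.3)(26.28 − 18.2) + 311.5 = 497.1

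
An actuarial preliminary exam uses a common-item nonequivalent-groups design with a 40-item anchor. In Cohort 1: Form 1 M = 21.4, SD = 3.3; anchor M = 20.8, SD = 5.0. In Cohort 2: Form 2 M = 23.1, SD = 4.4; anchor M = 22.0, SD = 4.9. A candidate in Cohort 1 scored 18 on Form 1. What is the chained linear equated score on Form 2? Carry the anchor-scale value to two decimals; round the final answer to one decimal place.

17.4

Form 1 → anchor (Cohort 1): v = (5.0/3.3)(18 − 21.4) + 20.8 = 15.65
anchor → Form 2 (Cohort 2): y = (4.4/4.9)(15.65 − 22.0) + 23.1 = 17.4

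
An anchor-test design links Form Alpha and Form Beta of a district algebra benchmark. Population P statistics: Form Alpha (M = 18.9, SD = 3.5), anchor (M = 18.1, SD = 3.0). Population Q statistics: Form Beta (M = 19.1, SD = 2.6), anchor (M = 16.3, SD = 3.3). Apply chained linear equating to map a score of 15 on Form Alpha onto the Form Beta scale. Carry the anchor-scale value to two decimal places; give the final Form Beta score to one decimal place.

17.9

Form Alpha → anchor (Population P): v = (3.0/3.5)(15 − 18.9) + 18.1 = 14.76
anchor → Form Beta (Population Q): y = (2.6/3.3)(14.76 − 16.3) + 19.1 = 17.9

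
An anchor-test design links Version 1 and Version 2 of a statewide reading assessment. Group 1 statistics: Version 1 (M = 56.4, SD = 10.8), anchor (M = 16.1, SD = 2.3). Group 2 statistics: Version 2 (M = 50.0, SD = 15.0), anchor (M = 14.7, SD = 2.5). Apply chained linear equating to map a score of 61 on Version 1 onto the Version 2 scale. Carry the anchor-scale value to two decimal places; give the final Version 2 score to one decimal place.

Version 1 → anchor (Group 1): v = (2.3/10.8)(61 − 56.4) + 16.1 = 17.08
anchor → Version 2 (Group 2): y = (15.0/2.5)(17.08 − 14.7) + 50.0 = 64.3

64.3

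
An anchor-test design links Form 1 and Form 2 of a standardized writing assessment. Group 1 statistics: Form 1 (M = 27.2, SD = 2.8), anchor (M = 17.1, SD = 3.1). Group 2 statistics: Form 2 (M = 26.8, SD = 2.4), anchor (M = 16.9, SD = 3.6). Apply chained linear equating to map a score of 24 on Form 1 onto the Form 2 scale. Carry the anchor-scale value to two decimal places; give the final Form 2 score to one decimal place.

24.6

Form 1 → anchor (Group 1): v = (3.1/2.8)(24 − 27.2) + 17.1 = 13.56
anchor → Form 2 (Group 2): y = (2.4/3.6)(13.56 − 16.9) + 26.8 = 24.6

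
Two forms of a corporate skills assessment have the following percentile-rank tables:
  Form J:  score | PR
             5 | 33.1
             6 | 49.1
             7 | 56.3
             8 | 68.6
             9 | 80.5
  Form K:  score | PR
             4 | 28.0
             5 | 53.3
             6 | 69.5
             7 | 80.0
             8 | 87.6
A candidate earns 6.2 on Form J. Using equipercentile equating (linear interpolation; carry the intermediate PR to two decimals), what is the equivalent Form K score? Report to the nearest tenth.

PR of 6.2 on Form J: 49.1 + (6.2 − 6)/(7 − 6) × (56.3 − 49.1) = 50.54
On Form K, PR 50.54 falls between score 4 (PR 28.0) and 5 (PR 53.3).
Interpolate: 4 + (50.54 − 28.0)/(53.3 − 28.0) × (5 − 4) = 4.9

4.9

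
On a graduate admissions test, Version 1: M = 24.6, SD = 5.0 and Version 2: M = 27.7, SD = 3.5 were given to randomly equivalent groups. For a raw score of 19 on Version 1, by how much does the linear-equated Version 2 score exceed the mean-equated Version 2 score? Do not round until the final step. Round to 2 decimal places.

1.68

Mean-equated: 19 + (27.7 − 24.6) = 22.10
Linear-equated: (3.5/5.0)(19 − 24.6) + 27.7 = 23.780
Difference = 23.780 − 22.10 = 1.68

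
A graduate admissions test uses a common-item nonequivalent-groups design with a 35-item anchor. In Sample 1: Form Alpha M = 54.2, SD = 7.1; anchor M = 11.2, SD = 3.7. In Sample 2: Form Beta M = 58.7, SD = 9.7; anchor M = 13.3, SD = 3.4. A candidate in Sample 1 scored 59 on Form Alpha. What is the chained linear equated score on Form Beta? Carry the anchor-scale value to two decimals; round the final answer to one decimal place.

59.8

Form Alpha → anchor (Sample 1): v = (3.7/7.1)(59 − 54.2) + 11.2 = 13.70
anchor → Form Beta (Sample 2): y = (9.7/3.4)(13.70 − 13.3) + 58.7 = 59.8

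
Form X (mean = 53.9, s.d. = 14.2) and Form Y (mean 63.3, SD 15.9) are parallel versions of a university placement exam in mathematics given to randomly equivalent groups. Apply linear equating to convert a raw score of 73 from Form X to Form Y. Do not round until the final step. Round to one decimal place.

Linear equating: y = (SD_Y/SD_X)(x − M_X) + M_Y
y = (15.9/14.2)(73 − 53.9) + 63.3
y = 1.119718 × 19.1 + 63.3 = 21.3866 + 63.3 = 84.7

84.7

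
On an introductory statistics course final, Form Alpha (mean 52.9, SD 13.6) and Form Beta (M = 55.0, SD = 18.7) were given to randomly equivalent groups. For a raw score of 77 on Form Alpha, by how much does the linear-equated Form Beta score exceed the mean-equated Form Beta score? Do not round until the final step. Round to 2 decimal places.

Mean-equated: 77 + (55.0 − 52.9) = 79.10
Linear-equated: (18.7/13.6)(77 − 52.9) + 55.0 = 88.138
Difference = 88.138 − 79.10 = 9.04

9.04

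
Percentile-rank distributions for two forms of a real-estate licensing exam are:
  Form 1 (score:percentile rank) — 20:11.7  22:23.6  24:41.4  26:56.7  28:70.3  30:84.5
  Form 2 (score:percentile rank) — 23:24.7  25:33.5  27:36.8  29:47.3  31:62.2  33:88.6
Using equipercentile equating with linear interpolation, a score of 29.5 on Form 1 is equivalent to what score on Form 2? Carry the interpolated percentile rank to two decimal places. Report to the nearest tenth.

PR of 29.5 on Form 1: 70.3 + (29.5 − 28)/(30 − 28) × (84.5 − 70.3) = 80.95
On Form 2, PR 80.95 falls between score 31 (PR 62.2) and 33 (PR 88.6).
Interpolate: 31 + (80.95 − 62.2)/(88.6 − 62.2) × (33 − 31) = 32.4

32.4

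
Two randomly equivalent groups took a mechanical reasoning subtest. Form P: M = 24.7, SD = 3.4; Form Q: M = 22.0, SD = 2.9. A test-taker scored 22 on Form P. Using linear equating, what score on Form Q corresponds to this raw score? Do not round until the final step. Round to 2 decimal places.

Linear equating: y = (SD_Y/SD_X)(x − M_X) + M_Y
y = (2.9/3.4)(22 − 24.7) + 22.0
y = 0.852941 × -2.7 + 22.0 = -2.3029 + 22.0 = 19.70

19.70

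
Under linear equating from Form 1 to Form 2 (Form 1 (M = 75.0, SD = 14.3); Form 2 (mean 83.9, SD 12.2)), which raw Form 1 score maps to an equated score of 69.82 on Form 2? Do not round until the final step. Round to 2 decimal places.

Invert y = (SD_Y/SD_X)(x − M_X) + M_Y:
x = (SD_X/SD_Y)(y − M_Y) + M_X = (14.3/12.2)(69.82 − 83.9) + 75.0
x = 1.172131 × -14.080 + 75.0 = 58.50

58.50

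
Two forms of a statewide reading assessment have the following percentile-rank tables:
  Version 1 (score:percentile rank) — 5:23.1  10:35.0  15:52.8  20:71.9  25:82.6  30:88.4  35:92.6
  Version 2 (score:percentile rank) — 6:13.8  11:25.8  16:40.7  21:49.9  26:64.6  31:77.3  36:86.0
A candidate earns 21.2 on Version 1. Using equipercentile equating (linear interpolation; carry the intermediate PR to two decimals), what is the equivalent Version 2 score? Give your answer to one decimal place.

29.9

PR of 21.2 on Version 1: 71.9 + (21.2 − 20)/(25 − 20) × (82.6 − 71.9) = 74.47
On Version 2, PR 74.47 falls between score 26 (PR 64.6) and 31 (PR 77.3).
Interpolate: 26 + (74.47 − 64.6)/(77.3 − 64.6) × (31 − 26) = 29.9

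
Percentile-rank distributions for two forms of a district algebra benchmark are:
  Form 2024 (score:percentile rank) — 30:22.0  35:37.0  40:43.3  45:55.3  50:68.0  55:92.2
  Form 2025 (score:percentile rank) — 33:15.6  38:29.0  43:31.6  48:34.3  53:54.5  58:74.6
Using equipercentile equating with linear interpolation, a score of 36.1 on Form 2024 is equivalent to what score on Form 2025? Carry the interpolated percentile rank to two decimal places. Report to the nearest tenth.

PR of 36.1 on Form 2024: 37.0 + (36.1 − 35)/(40 − 35) × (43.3 − 37.0) = 38.39
On Form 2025, PR 38.39 falls between score 48 (PR 34.3) and 53 (PR 54.5).
Interpolate: 48 + (38.39 − 34.3)/(54.5 − 34.3) × (53 − 48) = 49.0

49.0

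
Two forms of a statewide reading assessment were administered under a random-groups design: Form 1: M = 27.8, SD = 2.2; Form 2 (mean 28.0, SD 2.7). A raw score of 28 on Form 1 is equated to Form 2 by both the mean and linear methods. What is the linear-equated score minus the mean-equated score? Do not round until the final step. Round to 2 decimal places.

Mean-equated: 28 + (28.0 − 27.8) = 28.20
Linear-equated: (2.7/2.2)(28 − 27.8) + 28.0 = 28.245
Difference = 28.245 − 28.20 = 0.05

0.05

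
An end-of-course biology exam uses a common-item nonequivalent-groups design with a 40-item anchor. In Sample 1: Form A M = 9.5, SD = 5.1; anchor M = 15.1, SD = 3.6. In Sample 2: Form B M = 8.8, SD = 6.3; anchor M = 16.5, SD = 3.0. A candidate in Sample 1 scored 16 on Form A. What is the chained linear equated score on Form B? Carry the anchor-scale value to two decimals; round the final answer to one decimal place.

Form A → anchor (Sample 1): v = (3.6/5.1)(16 − 9.5) + 15.1 = 19.69
anchor → Form B (Sample 2): y = (6.3/3.0)(19.69 − 16.5) + 8.8 = 15.5

15.5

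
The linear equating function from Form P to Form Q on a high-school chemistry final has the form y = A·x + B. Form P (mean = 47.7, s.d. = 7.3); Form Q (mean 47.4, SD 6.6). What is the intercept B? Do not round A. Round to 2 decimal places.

A = SD_Y / SD_X = 6.6 / 7.3 = 0.904110
B = M_Y − A·M_X = 47.4 − 0.904110 × 47.7 = 4.27

4.27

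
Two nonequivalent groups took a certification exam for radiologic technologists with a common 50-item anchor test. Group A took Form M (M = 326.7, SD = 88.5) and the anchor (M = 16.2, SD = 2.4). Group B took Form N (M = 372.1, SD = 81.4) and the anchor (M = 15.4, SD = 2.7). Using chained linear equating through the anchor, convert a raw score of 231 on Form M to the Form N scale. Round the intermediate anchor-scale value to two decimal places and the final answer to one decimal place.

317.8

Form M → anchor (Group A): v = (2.4/88.5)(231 − 326.7) + 16.2 = 13.60
anchor → Form N (Group B): y = (81.4/2.7)(13.60 − 15.4) + 372.1 = 317.8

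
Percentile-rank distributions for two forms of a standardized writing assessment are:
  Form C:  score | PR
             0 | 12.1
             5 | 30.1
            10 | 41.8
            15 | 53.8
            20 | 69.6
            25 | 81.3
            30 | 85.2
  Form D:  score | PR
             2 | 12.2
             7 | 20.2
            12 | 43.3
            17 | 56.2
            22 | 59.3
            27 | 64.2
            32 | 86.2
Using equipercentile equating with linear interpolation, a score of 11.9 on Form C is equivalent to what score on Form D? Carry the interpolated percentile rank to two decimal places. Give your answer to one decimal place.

PR of 11.9 on Form C: 41.8 + (11.9 − 10)/(15 − 10) × (53.8 − 41.8) = 46.36
On Form D, PR 46.36 falls between score 12 (PR 43.3) and 17 (PR 56.2).
Interpolate: 12 + (46.36 − 43.3)/(56.2 − 43.3) × (17 − 12) = 13.2

13.2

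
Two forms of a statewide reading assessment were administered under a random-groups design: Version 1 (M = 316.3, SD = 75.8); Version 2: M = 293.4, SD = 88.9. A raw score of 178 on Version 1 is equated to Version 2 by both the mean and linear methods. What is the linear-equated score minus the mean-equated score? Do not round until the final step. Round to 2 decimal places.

-23.90

Mean-equated: 178 + (293.4 − 316.3) = 155.10
Linear-equated: (88.9/75.8)(178 − 316.3) + 293.4 = 131.199
Difference = 131.199 − 155.10 = -23.90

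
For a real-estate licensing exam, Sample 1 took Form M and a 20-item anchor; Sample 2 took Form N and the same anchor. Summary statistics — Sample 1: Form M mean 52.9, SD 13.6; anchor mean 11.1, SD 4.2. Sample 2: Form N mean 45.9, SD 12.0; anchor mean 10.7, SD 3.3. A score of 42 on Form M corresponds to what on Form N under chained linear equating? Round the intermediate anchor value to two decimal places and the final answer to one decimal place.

Form M → anchor (Sample 1): v = (4.2/13.6)(42 − 52.9) + 11.1 = 7.73
anchor → Form N (Sample 2): y = (12.0/3.3)(7.73 − 10.7) + 45.9 = 35.1

35.1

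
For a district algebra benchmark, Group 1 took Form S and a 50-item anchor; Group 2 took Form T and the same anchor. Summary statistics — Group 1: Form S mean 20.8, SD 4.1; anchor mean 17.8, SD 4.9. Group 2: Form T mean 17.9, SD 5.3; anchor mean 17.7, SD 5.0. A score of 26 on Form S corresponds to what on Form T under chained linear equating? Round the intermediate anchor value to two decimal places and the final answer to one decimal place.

Form S → anchor (Group 1): v = (4.9/4.1)(26 − 20.8) + 17.8 = 24.01
anchor → Form T (Group 2): y = (5.3/5.0)(24.01 − 17.7) + 17.9 = 24.6

24.6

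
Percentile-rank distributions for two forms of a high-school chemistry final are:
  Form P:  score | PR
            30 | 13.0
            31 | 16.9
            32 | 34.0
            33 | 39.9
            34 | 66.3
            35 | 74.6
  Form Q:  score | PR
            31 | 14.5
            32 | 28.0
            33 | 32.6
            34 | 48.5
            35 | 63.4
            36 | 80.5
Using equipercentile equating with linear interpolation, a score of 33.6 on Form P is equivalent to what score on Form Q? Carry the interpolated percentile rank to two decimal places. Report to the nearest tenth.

PR of 33.6 on Form P: 39.9 + (33.6 − 33)/(34 − 33) × (66.3 − 39.9) = 55.74
On Form Q, PR 55.74 falls between score 34 (PR 48.5) and 35 (PR 63.4).
Interpolate: 34 + (55.74 − 48.5)/(63.4 − 48.5) × (35 − 34) = 34.5

34.5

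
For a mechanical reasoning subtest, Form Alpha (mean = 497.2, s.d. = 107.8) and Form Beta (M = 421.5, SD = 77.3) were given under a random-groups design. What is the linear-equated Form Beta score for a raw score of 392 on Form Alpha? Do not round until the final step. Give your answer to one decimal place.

Linear equating: y = (SD_Y/SD_X)(x − M_X) + M_Y
y = (77.3/107.8)(392 − 497.2) + 421.5
y = 0.717069 × -105.2 + 421.5 = -75.4356 + 421.5 = 346.1

346.1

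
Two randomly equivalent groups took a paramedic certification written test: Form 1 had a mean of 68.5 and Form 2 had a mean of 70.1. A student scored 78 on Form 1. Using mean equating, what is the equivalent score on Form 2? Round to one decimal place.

Mean equating: y = x + (M_Y − M_X) = 78 + (70.1 − 68.5) = 79.6

79.6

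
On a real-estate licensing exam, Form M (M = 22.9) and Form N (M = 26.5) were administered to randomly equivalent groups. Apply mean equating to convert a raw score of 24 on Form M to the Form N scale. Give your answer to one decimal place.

Mean equating: y = x + (M_Y − M_X) = 24 + (26.5 − 22.9) = 27.6

27.6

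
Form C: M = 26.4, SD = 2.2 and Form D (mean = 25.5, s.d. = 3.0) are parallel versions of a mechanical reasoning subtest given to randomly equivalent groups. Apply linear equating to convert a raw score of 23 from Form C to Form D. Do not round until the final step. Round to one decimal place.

Linear equating: y = (SD_Y/SD_X)(x − M_X) + M_Y
y = (3.0/2.2)(23 − 26.4) + 25.5
y = 1.363636 × -3.4 + 25.5 = -4.6364 + 25.5 = 20.9

20.9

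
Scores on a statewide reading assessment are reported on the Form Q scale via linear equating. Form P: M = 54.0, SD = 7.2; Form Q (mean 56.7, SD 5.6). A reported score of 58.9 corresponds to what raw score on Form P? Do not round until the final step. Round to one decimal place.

56.8

Invert y = (SD_Y/SD_X)(x − M_X) + M_Y:
x = (SD_X/SD_Y)(y − M_Y) + M_X = (7.2/5.6)(58.9 − 56.7) + 54.0
x = 1.285714 × 2.200 + 54.0 = 56.8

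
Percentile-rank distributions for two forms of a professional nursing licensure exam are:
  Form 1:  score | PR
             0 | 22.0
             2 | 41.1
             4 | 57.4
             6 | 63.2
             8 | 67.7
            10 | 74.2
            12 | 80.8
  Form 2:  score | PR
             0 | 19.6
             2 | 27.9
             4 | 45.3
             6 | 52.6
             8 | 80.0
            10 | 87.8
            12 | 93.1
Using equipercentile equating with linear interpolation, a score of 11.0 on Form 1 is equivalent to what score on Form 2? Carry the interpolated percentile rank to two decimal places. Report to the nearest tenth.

7.8

PR of 11.0 on Form 1: 74.2 + (11.0 − 10)/(12 − 10) × (80.8 − 74.2) = 77.50
On Form 2, PR 77.50 falls between score 6 (PR 52.6) and 8 (PR 80.0).
Interpolate: 6 + (77.50 − 52.6)/(80.0 − 52.6) × (8 − 6) = 7.8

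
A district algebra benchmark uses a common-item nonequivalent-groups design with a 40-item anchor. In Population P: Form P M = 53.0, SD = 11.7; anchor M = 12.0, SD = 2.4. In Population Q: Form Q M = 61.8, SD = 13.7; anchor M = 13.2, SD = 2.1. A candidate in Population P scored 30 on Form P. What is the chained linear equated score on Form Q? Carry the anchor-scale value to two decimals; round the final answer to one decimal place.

23.2

Form P → anchor (Population P): v = (2.4/11.7)(30 − 53.0) + 12.0 = 7.28
anchor → Form Q (Population Q): y = (13.7/2.1)(7.28 − 13.2) + 61.8 = 23.2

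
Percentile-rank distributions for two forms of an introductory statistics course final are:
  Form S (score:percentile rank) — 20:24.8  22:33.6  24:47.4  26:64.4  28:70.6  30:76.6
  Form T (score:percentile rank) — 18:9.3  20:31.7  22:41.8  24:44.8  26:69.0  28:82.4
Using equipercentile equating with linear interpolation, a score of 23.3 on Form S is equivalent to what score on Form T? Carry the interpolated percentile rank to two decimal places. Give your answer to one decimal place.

22.5

PR of 23.3 on Form S: 33.6 + (23.3 − 22)/(24 − 22) × (47.4 − 33.6) = 42.57
On Form T, PR 42.57 falls between score 22 (PR 41.8) and 24 (PR 44.8).
Interpolate: 22 + (42.57 − 41.8)/(44.8 − 41.8) × (24 − 22) = 22.5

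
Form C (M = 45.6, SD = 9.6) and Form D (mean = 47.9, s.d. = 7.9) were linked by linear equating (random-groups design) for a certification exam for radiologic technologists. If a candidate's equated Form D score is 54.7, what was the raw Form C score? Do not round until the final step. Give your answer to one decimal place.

Invert y = (SD_Y/SD_X)(x − M_X) + M_Y:
x = (SD_X/SD_Y)(y − M_Y) + M_X = (9.6/7.9)(54.7 − 47.9) + 45.6
x = 1.215190 × 6.800 + 45.6 = 53.9

53.9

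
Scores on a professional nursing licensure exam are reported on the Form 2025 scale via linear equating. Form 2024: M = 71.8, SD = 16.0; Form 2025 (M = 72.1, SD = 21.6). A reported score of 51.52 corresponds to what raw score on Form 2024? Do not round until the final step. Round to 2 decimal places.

Invert y = (SD_Y/SD_X)(x − M_X) + M_Y:
x = (SD_X/SD_Y)(y − M_Y) + M_X = (16.0/21.6)(51.52 − 72.1) + 71.8
x = 0.740741 × -20.580 + 71.8 = 56.56

56.56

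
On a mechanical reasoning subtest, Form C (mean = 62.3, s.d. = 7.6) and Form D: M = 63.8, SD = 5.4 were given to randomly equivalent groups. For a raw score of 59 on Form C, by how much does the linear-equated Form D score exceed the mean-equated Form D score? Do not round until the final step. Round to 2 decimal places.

Mean-equated: 59 + (63.8 − 62.3) = 60.50
Linear-equated: (5.4/7.6)(59 − 62.3) + 63.8 = 61.455
Difference = 61.455 − 60.50 = 0.96

0.96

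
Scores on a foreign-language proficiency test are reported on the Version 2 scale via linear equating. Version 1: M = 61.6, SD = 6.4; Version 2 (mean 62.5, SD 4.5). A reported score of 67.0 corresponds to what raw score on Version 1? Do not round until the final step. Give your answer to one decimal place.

Invert y = (SD_Y/SD_X)(x − M_X) + M_Y:
x = (SD_X/SD_Y)(y − M_Y) + M_X = (6.4/4.5)(67.0 − 62.5) + 61.6
x = 1.422222 × 4.500 + 61.6 = 68.0

68.0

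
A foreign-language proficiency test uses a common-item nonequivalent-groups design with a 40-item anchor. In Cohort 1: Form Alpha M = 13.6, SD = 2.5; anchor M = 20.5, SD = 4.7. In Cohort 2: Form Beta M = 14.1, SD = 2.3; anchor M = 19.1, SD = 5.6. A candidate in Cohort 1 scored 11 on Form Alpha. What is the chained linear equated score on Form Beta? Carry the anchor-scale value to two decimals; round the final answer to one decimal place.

12.7

Form Alpha → anchor (Cohort 1): v = (4.7/2.5)(11 − 13.6) + 20.5 = 15.61
anchor → Form Beta (Cohort 2): y = (2.3/5.6)(15.61 − 19.1) + 14.1 = 12.7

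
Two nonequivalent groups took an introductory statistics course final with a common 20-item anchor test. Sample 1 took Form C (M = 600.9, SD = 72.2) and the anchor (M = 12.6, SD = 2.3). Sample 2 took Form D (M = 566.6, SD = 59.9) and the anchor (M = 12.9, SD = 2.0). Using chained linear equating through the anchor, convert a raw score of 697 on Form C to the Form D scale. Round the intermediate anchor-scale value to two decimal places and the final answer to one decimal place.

649.3

Form C → anchor (Sample 1): v = (2.3/72.2)(697 − 600.9) + 12.6 = 15.66
anchor → Form D (Sample 2): y = (59.9/2.0)(15.66 − 12.9) + 566.6 = 649.3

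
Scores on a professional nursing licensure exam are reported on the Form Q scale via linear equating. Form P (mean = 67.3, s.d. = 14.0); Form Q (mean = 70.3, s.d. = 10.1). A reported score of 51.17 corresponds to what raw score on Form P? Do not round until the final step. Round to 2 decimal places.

40.78

Invert y = (SD_Y/SD_X)(x − M_X) + M_Y:
x = (SD_X/SD_Y)(y − M_Y) + M_X = (14.0/10.1)(51.17 − 70.3) + 67.3
x = 1.386139 × -19.130 + 67.3 = 40.78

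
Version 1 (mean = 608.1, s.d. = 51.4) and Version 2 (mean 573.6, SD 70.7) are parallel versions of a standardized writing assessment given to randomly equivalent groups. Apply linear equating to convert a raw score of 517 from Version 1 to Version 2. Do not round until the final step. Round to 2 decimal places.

Linear equating: y = (SD_Y/SD_X)(x − M_X) + M_Y
y = (70.7/51.4)(517 − 608.1) + 573.6
y = 1.375486 × -91.1 + 573.6 = -125.3068 + 573.6 = 448.29

448.29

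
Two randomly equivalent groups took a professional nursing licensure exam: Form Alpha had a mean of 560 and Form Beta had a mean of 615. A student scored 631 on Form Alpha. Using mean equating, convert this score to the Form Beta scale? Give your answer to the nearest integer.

686

Mean equating: y = x + (M_Y − M_X) = 631 + (615 − 560) = 686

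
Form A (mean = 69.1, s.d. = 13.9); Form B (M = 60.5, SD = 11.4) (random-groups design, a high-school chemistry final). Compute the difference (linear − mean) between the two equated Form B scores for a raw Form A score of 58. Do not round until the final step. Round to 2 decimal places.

Mean-equated: 58 + (60.5 − 69.1) = 49.40
Linear-equated: (11.4/13.9)(58 − 69.1) + 60.5 = 51.396
Difference = 51.396 − 49.40 = 2.00

2.00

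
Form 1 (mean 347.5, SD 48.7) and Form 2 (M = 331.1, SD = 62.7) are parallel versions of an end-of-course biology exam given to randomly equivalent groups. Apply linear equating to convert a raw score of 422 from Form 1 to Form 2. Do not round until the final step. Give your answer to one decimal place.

427.0

Linear equating: y = (SD_Y/SD_X)(x − M_X) + M_Y
y = (62.7/48.7)(422 − 347.5) + 331.1
y = 1.287474 × 74.5 + 331.1 = 95.9168 + 331.1 = 427.0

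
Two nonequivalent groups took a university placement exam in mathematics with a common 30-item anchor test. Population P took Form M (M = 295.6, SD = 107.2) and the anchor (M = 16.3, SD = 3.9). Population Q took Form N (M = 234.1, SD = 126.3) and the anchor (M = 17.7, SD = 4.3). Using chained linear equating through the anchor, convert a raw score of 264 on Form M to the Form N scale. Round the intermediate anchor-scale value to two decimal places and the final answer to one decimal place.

159.2

Form M → anchor (Population P): v = (3.9/107.2)(264 − 295.6) + 16.3 = 15.15
anchor → Form N (Population Q): y = (126.3/4.3)(15.15 − 17.7) + 234.1 = 159.2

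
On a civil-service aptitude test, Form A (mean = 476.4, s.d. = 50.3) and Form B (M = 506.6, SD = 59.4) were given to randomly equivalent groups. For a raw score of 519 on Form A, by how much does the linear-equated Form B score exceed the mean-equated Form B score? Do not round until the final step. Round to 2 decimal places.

Mean-equated: 519 + (506.6 − 476.4) = 549.20
Linear-equated: (59.4/50.3)(519 − 476.4) + 506.6 = 556.907
Difference = 556.907 − 549.20 = 7.71

7.71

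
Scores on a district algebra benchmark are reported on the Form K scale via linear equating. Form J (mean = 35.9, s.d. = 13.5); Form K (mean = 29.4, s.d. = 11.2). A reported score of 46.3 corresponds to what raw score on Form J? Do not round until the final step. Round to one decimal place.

Invert y = (SD_Y/SD_X)(x − M_X) + M_Y:
x = (SD_X/SD_Y)(y − M_Y) + M_X = (13.5/11.2)(46.3 − 29.4) + 35.9
x = 1.205357 × 16.900 + 35.9 = 56.3

56.3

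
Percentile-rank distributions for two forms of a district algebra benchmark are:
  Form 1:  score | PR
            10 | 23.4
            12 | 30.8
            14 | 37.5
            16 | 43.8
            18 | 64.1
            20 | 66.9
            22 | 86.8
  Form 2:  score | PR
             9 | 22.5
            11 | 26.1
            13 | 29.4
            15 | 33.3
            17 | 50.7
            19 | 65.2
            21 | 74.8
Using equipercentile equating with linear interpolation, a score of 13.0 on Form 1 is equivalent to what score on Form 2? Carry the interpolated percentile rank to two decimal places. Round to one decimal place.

15.1

PR of 13.0 on Form 1: 30.8 + (13.0 − 12)/(14 − 12) × (37.5 − 30.8) = 34.15
On Form 2, PR 34.15 falls between score 15 (PR 33.3) and 17 (PR 50.7).
Interpolate: 15 + (34.15 − 33.3)/(50.7 − 33.3) × (17 − 15) = 15.1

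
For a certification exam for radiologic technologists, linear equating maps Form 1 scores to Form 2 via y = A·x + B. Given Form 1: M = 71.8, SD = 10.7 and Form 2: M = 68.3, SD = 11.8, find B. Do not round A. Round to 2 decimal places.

-10.88

A = SD_Y / SD_X = 11.8 / 10.7 = 1.102804
B = M_Y − A·M_X = 68.3 − 1.102804 × 71.8 = -10.88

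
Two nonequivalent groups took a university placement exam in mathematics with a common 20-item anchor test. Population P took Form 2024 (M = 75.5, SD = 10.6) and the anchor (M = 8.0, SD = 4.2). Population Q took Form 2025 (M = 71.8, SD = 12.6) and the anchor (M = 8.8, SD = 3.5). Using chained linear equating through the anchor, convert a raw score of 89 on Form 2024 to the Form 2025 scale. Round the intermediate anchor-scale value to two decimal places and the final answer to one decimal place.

Form 2024 → anchor (Population P): v = (4.2/10.6)(89 − 75.5) + 8.0 = 13.35
anchor → Form 2025 (Population Q): y = (12.6/3.5)(13.35 − 8.8) + 71.8 = 88.2

88.2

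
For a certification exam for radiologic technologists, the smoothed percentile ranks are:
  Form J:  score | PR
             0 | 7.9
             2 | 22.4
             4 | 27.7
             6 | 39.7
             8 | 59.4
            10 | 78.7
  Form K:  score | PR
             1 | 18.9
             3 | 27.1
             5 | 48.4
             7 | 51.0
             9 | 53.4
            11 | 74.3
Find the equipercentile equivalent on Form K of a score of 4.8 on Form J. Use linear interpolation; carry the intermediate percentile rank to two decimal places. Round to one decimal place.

PR of 4.8 on Form J: 27.7 + (4.8 − 4)/(6 − 4) × (39.7 − 27.7) = 32.50
On Form K, PR 32.50 falls between score 3 (PR 27.1) and 5 (PR 48.4).
Interpolate: 3 + (32.50 − 27.1)/(48.4 − 27.1) × (5 − 3) = 3.5

3.5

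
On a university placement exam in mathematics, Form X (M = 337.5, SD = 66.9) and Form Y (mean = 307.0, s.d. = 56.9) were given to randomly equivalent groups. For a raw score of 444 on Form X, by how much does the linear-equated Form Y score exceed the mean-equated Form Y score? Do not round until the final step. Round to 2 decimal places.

-15.92

Mean-equated: 444 + (307.0 − 337.5) = 413.50
Linear-equated: (56.9/66.9)(444 − 337.5) + 307.0 = 397.581
Difference = 397.581 − 413.50 = -15.92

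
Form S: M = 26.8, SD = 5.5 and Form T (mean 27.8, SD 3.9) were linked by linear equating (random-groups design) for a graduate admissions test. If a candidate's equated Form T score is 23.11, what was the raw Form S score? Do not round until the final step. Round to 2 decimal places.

Invert y = (SD_Y/SD_X)(x − M_X) + M_Y:
x = (SD_X/SD_Y)(y − M_Y) + M_X = (5.5/3.9)(23.11 − 27.8) + 26.8
x = 1.410256 × -4.690 + 26.8 = 20.19

20.19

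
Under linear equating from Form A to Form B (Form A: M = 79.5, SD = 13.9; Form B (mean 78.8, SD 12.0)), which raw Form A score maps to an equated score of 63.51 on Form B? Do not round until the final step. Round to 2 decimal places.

Invert y = (SD_Y/SD_X)(x − M_X) + M_Y:
x = (SD_X/SD_Y)(y − M_Y) + M_X = (13.9/12.0)(63.51 − 78.8) + 79.5
x = 1.158333 × -15.290 + 79.5 = 61.79

61.79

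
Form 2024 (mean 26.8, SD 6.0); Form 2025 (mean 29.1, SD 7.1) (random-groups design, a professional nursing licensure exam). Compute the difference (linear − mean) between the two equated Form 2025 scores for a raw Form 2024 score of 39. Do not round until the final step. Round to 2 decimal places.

2.24

Mean-equated: 39 + (29.1 − 26.8) = 41.30
Linear-equated: (7.1/6.0)(39 − 26.8) + 29.1 = 43.537
Difference = 43.537 − 41.30 = 2.24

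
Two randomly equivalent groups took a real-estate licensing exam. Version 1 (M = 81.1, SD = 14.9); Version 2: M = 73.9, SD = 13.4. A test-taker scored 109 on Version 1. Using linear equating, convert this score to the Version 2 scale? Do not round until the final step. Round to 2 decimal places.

98.99

Linear equating: y = (SD_Y/SD_X)(x − M_X) + M_Y
y = (13.4/14.9)(109 − 81.1) + 73.9
y = 0.899329 × 27.9 + 73.9 = 25.0913 + 73.9 = 98.99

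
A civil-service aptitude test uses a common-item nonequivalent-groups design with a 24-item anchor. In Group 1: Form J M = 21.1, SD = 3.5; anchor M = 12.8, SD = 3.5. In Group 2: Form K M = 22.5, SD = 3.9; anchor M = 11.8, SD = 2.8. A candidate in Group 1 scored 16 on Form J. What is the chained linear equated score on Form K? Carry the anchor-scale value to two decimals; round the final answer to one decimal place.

Form J → anchor (Group 1): v = (3.5/3.5)(16 − 21.1) + 12.8 = 7.70
anchor → Form K (Group 2): y = (3.9/2.8)(7.70 − 11.8) + 22.5 = 16.8

16.8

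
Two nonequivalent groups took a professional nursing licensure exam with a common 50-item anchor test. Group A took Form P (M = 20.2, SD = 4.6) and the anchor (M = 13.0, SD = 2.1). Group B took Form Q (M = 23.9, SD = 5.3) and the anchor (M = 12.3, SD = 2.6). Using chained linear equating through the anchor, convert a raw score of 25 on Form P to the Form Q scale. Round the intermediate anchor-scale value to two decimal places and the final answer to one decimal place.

Form P → anchor (Group A): v = (2.1/4.6)(25 − 20.2) + 13.0 = 15.19
anchor → Form Q (Group B): y = (5.3/2.6)(15.19 − 12.3) + 23.9 = 29.8

29.8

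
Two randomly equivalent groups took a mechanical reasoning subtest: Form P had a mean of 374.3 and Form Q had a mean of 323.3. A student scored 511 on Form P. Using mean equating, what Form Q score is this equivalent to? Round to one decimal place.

Mean equating: y = x + (M_Y − M_X) = 511 + (323.3 − 374.3) = 460.0

460.0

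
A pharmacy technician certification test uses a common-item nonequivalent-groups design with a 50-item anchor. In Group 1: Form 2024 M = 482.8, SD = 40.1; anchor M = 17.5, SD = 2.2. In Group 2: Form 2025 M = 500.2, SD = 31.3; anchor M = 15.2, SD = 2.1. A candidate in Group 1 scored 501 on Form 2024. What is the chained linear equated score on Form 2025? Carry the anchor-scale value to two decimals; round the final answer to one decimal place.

Form 2024 → anchor (Group 1): v = (2.2/40.1)(501 − 482.8) + 17.5 = 18.50
anchor → Form 2025 (Group 2): y = (31.3/2.1)(18.50 − 15.2) + 500.2 = 549.4

549.4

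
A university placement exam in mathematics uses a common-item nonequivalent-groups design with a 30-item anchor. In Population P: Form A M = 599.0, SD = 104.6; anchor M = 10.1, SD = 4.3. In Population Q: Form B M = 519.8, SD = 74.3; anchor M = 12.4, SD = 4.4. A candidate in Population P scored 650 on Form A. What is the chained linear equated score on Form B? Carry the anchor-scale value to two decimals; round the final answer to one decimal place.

Form A → anchor (Population P): v = (4.3/104.6)(650 − 599.0) + 10.1 = 12.20
anchor → Form B (Population Q): y = (74.3/4.4)(12.20 − 12.4) + 519.8 = 516.4

516.4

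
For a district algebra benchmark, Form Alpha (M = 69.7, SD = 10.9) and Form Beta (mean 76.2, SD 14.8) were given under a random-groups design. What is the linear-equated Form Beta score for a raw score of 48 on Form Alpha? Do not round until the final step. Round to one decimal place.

Linear equating: y = (SD_Y/SD_X)(x − M_X) + M_Y
y = (14.8/10.9)(48 − 69.7) + 76.2
y = 1.357798 × -21.7 + 76.2 = -29.4642 + 76.2 = 46.7

46.7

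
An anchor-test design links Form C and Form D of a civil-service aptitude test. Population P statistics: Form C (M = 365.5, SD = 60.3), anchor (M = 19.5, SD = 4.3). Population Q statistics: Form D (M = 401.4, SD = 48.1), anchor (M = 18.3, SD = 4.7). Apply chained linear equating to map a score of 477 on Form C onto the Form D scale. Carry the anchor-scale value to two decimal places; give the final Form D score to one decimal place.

495.0

Form C → anchor (Population P): v = (4.3/60.3)(477 − 365.5) + 19.5 = 27.45
anchor → Form D (Population Q): y = (48.1/4.7)(27.45 − 18.3) + 401.4 = 495.0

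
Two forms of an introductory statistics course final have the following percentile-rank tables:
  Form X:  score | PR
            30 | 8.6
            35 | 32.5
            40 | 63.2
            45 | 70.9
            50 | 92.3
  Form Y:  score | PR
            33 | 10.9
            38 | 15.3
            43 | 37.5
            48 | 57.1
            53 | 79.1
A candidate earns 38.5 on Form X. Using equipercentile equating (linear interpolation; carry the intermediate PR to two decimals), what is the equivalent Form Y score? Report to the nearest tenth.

47.2

PR of 38.5 on Form X: 32.5 + (38.5 − 35)/(40 − 35) × (63.2 − 32.5) = 53.99
On Form Y, PR 53.99 falls between score 43 (PR 37.5) and 48 (PR 57.1).
Interpolate: 43 + (53.99 − 37.5)/(57.1 − 37.5) × (48 − 43) = 47.2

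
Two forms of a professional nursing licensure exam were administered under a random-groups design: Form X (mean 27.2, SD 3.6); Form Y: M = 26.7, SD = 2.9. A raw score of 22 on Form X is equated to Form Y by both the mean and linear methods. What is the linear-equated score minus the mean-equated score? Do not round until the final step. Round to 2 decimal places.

1.01

Mean-equated: 22 + (26.7 − 27.2) = 21.50
Linear-equated: (2.9/3.6)(22 − 27.2) + 26.7 = 22.511
Difference = 22.511 − 21.50 = 1.01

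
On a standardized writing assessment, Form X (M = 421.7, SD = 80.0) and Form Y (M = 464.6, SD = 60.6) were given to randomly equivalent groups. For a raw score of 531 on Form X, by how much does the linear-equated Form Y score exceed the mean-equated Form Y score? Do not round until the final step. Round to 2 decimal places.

Mean-equated: 531 + (464.6 − 421.7) = 573.90
Linear-equated: (60.6/80.0)(531 − 421.7) + 464.6 = 547.395
Difference = 547.395 − 573.90 = -26.51

-26.51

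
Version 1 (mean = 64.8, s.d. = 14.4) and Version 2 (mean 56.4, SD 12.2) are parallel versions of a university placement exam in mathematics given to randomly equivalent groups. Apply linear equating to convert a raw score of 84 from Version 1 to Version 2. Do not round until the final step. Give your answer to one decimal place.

72.7

Linear equating: y = (SD_Y/SD_X)(x − M_X) + M_Y
y = (12.2/14.4)(84 − 64.8) + 56.4
y = 0.847222 × 19.2 + 56.4 = 16.2667 + 56.4 = 72.7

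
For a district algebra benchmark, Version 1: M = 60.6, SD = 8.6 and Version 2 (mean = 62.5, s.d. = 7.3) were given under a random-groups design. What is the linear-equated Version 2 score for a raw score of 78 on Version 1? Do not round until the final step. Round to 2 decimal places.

77.27

Linear equating: y = (SD_Y/SD_X)(x − M_X) + M_Y
y = (7.3/8.6)(78 − 60.6) + 62.5
y = 0.848837 × 17.4 + 62.5 = 14.7698 + 62.5 = 77.27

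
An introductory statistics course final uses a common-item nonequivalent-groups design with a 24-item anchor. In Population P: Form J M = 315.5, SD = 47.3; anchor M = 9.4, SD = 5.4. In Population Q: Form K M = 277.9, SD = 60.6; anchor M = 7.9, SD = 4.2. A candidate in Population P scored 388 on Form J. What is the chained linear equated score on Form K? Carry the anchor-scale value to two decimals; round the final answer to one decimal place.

Form J → anchor (Population P): v = (5.4/47.3)(388 − 315.5) + 9.4 = 17.68
anchor → Form K (Population Q): y = (60.6/4.2)(17.68 − 7.9) + 277.9 = 419.0

419.0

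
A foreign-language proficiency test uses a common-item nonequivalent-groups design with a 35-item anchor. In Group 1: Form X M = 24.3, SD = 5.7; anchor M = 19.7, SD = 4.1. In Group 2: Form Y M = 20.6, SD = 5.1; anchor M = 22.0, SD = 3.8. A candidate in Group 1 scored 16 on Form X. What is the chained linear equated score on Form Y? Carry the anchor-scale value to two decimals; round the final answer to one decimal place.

9.5

Form X → anchor (Group 1): v = (4.1/5.7)(16 − 24.3) + 19.7 = 13.73
anchor → Form Y (Group 2): y = (5.1/3.8)(13.73 − 22.0) + 20.6 = 9.5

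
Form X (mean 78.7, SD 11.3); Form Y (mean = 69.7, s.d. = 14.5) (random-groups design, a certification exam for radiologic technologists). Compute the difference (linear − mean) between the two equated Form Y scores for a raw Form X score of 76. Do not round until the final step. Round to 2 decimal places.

Mean-equated: 76 + (69.7 − 78.7) = 67.00
Linear-equated: (14.5/11.3)(76 − 78.7) + 69.7 = 66.235
Difference = 66.235 − 67.00 = -0.76

-0.76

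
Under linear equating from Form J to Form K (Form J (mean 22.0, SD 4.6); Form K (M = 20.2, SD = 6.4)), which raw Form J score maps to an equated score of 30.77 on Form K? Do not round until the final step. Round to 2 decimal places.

Invert y = (SD_Y/SD_X)(x − M_X) + M_Y:
x = (SD_X/SD_Y)(y − M_Y) + M_X = (4.6/6.4)(30.77 − 20.2) + 22.0
x = 0.718750 × 10.570 + 22.0 = 29.60

29.60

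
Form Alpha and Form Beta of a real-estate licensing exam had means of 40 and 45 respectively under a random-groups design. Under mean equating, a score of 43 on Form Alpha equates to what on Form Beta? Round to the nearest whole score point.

Mean equating: y = x + (M_Y − M_X) = 43 + (45 − 40) = 48

48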